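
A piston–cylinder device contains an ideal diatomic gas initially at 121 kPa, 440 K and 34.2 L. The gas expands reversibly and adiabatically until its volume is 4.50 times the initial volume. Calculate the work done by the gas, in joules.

n = P₁V₁/(RT₁) = 121×34.2/(8.314×440) = 1.13 mol.
Adiabatic: TV^(γ−1) = const ⇒ T₂ = 440×(0.222)^0.400 = 241 K; PV^γ = const ⇒ P₂ = 14.7 kPa.
ΔU = nCvΔT = 1.13×20.8×(241−440) = -4680 J.
Q = 0 for an adiabatic process, so W = −ΔU = 4680 J.

4680 J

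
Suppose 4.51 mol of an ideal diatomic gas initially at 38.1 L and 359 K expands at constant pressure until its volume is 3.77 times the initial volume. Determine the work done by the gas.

P₁ = nRT₁/V₁ = 4.51×8.314×359/38.1 = 353 kPa.
Isobaric: P stays 353 kPa; V/T = const ⇒ T₂ = 1350 K, V₂ = 144 L.
W = PΔV = 353×(144−38.1) kPa·L = 37300 J.

37300 J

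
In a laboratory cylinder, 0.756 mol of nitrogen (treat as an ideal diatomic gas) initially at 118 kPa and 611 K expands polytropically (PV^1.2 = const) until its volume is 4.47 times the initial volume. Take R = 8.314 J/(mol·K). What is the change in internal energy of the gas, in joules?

-2480 J

V₁ = nRT₁/P₁ = 0.756×8.314×611/118 = 32.5 L.
Polytropic n=1.2: T₂ = T₁(V₁/V₂)^(n−1) = 611×(0.224)^0.20 = 453 K; P₂ = P₁(V₁/V₂)^n = 19.6 kPa.
For an ideal gas ΔU = nCvΔT with Cv = (5/2)R = 20.8 J/(mol·K).
ΔU = 0.756×20.8×(453−611) = -2480 J.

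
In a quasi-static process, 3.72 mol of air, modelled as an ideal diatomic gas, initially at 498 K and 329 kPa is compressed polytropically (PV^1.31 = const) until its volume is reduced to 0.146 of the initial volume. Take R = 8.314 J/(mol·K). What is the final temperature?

904 K

V₁ = nRT₁/P₁ = 3.72×8.314×498/329 = 46.8 L.
Polytropic n=1.31: T₂ = T₁(V₁/V₂)^(n−1) = 498×(6.85)^0.31 = 904 K; P₂ = P₁(V₁/V₂)^n = 4090 kPa.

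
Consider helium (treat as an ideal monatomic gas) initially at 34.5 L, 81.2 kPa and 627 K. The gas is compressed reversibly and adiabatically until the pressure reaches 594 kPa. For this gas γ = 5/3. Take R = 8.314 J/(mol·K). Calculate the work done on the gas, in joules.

n = P₁V₁/(RT₁) = 81.2×34.5/(8.314×627) = 0.537 mol.
Adiabatic: T₂/T₁ = (P₂/P₁)^((γ−1)/γ) ⇒ T₂ = 627×(7.32)^0.400 = 1390 K; V₂ = 10.5 L.
ΔU = nCvΔT = 0.537×12.5×(1390−627) = 5110 J.
Q = 0 for an adiabatic process, so W = −ΔU = -5110 J.
Work done on the gas = −W_by = 5110 J.

5110 J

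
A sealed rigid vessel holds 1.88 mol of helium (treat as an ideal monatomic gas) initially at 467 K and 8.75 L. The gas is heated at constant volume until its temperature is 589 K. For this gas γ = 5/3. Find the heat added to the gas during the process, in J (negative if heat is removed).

2860 J

P₁ = nRT₁/V₁ = 1.88×8.314×467/8.75 = 834 kPa.
Isochoric: V stays 8.75 L; P/T = const ⇒ T₂ = 589 K, P₂ = 1050 kPa.
W = 0 (no volume change).
ΔU = nCvΔT = 1.88×12.5×(589−467) = 2860 J.
Q = ΔU = 2860 J.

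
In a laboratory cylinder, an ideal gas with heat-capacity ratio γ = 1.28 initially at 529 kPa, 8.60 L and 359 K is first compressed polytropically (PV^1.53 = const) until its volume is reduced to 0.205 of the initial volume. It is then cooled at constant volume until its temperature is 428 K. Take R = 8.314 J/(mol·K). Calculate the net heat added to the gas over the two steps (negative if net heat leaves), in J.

-8170 J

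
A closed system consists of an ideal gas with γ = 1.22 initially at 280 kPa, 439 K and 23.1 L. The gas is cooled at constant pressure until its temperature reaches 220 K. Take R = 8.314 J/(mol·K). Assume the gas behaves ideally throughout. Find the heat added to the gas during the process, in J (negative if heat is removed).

-17900 J

n = P₁V₁/(RT₁) = 280×23.1/(8.314×439) = 1.77 mol.
Isobaric: P stays 280 kPa; V/T = const ⇒ T₂ = 220 K, V₂ = 11.6 L.
W = PΔV = 280×(11.6−23.1) kPa·L = -3230 J.
ΔU = nCvΔT = 1.77×37.8×(220−439) = -14700 J.
Q = ΔU + W = nCpΔT = -17900 J.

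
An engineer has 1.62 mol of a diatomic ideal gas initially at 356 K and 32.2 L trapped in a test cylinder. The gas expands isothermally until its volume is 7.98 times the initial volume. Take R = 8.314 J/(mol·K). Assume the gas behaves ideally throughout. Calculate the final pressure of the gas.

18.7 kPa

P₁ = nRT₁/V₁ = 1.62×8.314×356/32.2 = 149 kPa.
Isothermal: T stays 356 K; PV = const ⇒ V₂ = 257 L, P₂ = 18.7 kPa.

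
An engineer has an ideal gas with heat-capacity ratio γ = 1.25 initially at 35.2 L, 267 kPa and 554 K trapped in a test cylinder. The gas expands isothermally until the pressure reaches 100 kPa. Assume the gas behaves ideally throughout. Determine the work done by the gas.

9230 J

n = P₁V₁/(RT₁) = 267×35.2/(8.314×554) = 2.04 mol.
Isothermal: T stays 554 K; PV = const ⇒ V₂ = 94.0 L, P₂ = 100 kPa.
W = nRT ln(V₂/V₁) = 2.04×8.314×554×ln(2.67) = 9230 J.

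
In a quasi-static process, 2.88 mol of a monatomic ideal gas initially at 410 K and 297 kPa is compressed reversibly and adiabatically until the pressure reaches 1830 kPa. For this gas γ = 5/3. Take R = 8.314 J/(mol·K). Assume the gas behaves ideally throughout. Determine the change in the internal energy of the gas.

15800 J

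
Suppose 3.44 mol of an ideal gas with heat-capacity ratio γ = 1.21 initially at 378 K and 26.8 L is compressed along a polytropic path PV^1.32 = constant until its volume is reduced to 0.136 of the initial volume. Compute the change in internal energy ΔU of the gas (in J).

P₁ = nRT₁/V₁ = 3.44×8.314×378/26.8 = 403 kPa.
Polytropic n=1.32: T₂ = T₁(V₁/V₂)^(n−1) = 378×(7.35)^0.32 = 716 K; P₂ = P₁(V₁/V₂)^n = 5620 kPa.
For an ideal gas ΔU = nCvΔT with Cv = R/(γ−1) = 39.6 J/(mol·K).
ΔU = 3.44×39.6×(716−378) = 46000 J.

46000 J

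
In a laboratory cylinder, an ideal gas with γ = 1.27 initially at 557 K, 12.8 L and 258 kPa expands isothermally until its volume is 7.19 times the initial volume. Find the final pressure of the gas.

Isothermal: T stays 557 K; PV = const ⇒ V₂ = 92.0 L, P₂ = 35.9 kPa.

35.9 kPa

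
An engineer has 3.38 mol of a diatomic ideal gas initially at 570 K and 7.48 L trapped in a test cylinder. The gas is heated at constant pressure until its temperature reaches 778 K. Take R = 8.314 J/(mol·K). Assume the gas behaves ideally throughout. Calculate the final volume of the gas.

P₁ = nRT₁/V₁ = 3.38×8.314×570/7.48 = 2140 kPa.
Isobaric: P stays 2140 kPa; V/T = const ⇒ T₂ = 778 K, V₂ = 10.2 L.

10.2 L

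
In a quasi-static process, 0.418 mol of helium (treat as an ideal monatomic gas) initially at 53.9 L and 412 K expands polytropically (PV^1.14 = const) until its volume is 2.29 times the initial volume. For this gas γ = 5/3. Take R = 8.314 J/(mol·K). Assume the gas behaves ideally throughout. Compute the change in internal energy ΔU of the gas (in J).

P₁ = nRT₁/V₁ = 0.418×8.314×412/53.9 = 26.6 kPa.
Polytropic n=1.14: T₂ = T₁(V₁/V₂)^(n−1) = 412×(0.437)^0.14 = 367 K; P₂ = P₁(V₁/V₂)^n = 10.3 kPa.
For an ideal gas ΔU = nCvΔT with Cv = (3/2)R = 12.5 J/(mol·K).
ΔU = 0.418×12.5×(367−412) = -235 J.

-235 J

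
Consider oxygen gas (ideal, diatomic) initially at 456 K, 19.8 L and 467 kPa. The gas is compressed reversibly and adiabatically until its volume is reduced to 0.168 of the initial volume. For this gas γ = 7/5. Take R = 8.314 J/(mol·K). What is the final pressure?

5670 kPa

Adiabatic: TV^(γ−1) = const ⇒ T₂ = 456×(5.95)^0.400 = 931 K; PV^γ = const ⇒ P₂ = 5670 kPa.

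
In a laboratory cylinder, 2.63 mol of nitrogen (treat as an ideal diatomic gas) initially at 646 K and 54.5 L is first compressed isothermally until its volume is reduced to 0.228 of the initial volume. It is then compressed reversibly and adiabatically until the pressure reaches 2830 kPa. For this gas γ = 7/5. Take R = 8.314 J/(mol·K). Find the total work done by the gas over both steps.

P₁ = nRT₁/V₁ = 2.63×8.314×646/54.5 = 259 kPa.
Step 1 — Isothermal: T stays 646 K; PV = const ⇒ V₂ = 12.4 L, P₂ = 1140 kPa.
ΔU = 0 (ideal gas, T constant).
W = nRT ln(V₂/V₁) = 2.63×8.314×646×ln(0.228) = -20900 J.
Q = ΔU + W = -20900 J.
State after step 1: P = 1140 kPa, V = 12.4 L, T = 646 K.
Step 2 — Adiabatic: T₂/T₁ = (P₂/P₁)^((γ−1)/γ) ⇒ T₂ = 646×(2.49)^0.286 = 838 K; V₂ = 6.48 L.
ΔU = nCvΔT = 2.63×20.8×(838−646) = 10500 J.
Q = 0 for an adiabatic process, so W = −ΔU = -10500 J.
Net over both steps: W = -31400 J, Q = -20900 J, ΔU = 10500 J.

-31400 J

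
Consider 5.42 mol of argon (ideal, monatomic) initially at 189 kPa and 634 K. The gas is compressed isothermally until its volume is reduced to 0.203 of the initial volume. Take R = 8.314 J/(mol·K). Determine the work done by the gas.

-45600 J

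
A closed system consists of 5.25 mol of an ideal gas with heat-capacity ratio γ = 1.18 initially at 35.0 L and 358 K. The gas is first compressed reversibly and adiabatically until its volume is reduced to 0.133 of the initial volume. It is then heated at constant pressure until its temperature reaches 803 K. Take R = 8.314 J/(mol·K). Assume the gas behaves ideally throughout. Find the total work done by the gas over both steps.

P₁ = nRT₁/V₁ = 5.25×8.314×358/35.0 = 446 kPa.
Step 1 — Adiabatic: TV^(γ−1) = const ⇒ T₂ = 358×(7.52)^0.180 = 515 K; PV^γ = const ⇒ P₂ = 4830 kPa.
ΔU = nCvΔT = 5.25×46.2×(515−358) = 38000 J.
Q = 0 for an adiabatic process, so W = −ΔU = -38000 J.
State after step 1: P = 4830 kPa, V = 4.66 L, T = 515 K.
Step 2 — Isobaric: P stays 4830 kPa; V/T = const ⇒ T₂ = 803 K, V₂ = 7.26 L.
W = PΔV = 4830×(7.26−4.66) kPa·L = 12600 J.
ΔU = nCvΔT = 5.25×46.2×(803−515) = 69900 J.
Q = ΔU + W = nCpΔT = 82500 J.
Net over both steps: W = -25400 J, Q = 82500 J, ΔU = 108000 J.

-25400 J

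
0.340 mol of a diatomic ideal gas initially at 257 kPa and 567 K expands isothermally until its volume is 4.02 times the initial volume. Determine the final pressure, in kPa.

63.9 kPa

V₁ = nRT₁/P₁ = 0.340×8.314×567/257 = 6.24 L.
Isothermal: T stays 567 K; PV = const ⇒ V₂ = 25.1 L, P₂ = 63.9 kPa.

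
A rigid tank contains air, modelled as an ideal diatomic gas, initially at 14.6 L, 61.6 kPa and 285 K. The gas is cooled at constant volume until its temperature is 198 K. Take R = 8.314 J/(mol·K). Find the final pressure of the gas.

42.8 kPa

Isochoric: V stays 14.6 L; P/T = const ⇒ T₂ = 198 K, P₂ = 42.8 kPa.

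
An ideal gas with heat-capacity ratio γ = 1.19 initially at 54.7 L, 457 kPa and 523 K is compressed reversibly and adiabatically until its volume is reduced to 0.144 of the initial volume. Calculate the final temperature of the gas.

Adiabatic: TV^(γ−1) = const ⇒ T₂ = 523×(6.94)^0.190 = 756 K; PV^γ = const ⇒ P₂ = 4590 kPa.

756 K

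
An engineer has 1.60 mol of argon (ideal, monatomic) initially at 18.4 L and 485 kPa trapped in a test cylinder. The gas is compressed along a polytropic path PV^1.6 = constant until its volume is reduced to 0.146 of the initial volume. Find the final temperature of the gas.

T₁ = P₁V₁/(nR) = 485×18.4/(1.60×8.314) = 671 K.
Polytropic n=1.6: T₂ = T₁(V₁/V₂)^(n−1) = 671×(6.85)^0.60 = 2130 K; P₂ = P₁(V₁/V₂)^n = 10500 kPa.

2130 K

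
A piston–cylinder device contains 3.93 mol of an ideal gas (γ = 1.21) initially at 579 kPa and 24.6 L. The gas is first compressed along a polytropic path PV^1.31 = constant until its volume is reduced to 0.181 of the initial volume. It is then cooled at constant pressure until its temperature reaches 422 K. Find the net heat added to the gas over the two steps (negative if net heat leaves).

-44700 J

T₁ = P₁V₁/(nR) = 579×24.6/(3.93×8.314) = 436 K.
Step 1 — Polytropic n=1.31: T₂ = T₁(V₁/V₂)^(n−1) = 436×(5.52)^0.31 = 741 K; P₂ = P₁(V₁/V₂)^n = 5430 kPa.
W = (P₁V₁−P₂V₂)/(n−1) = (579×24.6−5430×4.45)/0.31 = -32100 J.
ΔU = nCvΔT = 3.93×39.6×(741−436) = 47400 J.
Q = ΔU + W = 15300 J.
State after step 1: P = 5430 kPa, V = 4.45 L, T = 741 K.
Step 2 — Isobaric: P stays 5430 kPa; V/T = const ⇒ T₂ = 422 K, V₂ = 2.54 L.
W = PΔV = 5430×(2.54−4.45) kPa·L = -10400 J.
ΔU = nCvΔT = 3.93×39.6×(422−741) = -49600 J.
Q = ΔU + W = nCpΔT = -60000 J.
Net over both steps: W = -42500 J, Q = -44700 J, ΔU = -2170 J.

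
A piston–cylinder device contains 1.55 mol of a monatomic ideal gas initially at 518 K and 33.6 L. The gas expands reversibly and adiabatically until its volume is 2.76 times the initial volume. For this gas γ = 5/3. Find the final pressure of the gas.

P₁ = nRT₁/V₁ = 1.55×8.314×518/33.6 = 199 kPa.
Adiabatic: TV^(γ−1) = const ⇒ T₂ = 518×(0.362)^0.667 = 263 K; PV^γ = const ⇒ P₂ = 36.6 kPa.

36.6 kPa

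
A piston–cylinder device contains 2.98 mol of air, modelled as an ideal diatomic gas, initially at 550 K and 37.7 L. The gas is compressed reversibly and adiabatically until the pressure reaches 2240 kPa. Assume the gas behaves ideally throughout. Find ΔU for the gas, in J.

P₁ = nRT₁/V₁ = 2.98×8.314×550/37.7 = 361 kPa.
Adiabatic: T₂/T₁ = (P₂/P₁)^((γ−1)/γ) ⇒ T₂ = 550×(6.20)^0.286 = 926 K; V₂ = 10.2 L.
For an ideal gas ΔU = nCvΔT with Cv = (5/2)R = 20.8 J/(mol·K).
ΔU = 2.98×20.8×(926−550) = 23300 J.

23300 J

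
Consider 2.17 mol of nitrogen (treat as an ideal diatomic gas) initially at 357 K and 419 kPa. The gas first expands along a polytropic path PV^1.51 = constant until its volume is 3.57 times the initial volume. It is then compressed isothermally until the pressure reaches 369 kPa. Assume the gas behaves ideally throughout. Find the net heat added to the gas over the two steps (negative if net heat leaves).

-7700 J

V₁ = nRT₁/P₁ = 2.17×8.314×357/419 = 15.4 L.
Step 1 — Polytropic n=1.51: T₂ = T₁(V₁/V₂)^(n−1) = 357×(0.280)^0.51 = 187 K; P₂ = P₁(V₁/V₂)^n = 61.3 kPa.
W = (P₁V₁−P₂V₂)/(n−1) = (419×15.4−61.3×54.9)/0.51 = 6030 J.
ΔU = nCvΔT = 2.17×20.8×(187−357) = -7690 J.
Q = ΔU + W = -1660 J.
State after step 1: P = 61.3 kPa, V = 54.9 L, T = 187 K.
Step 2 — Isothermal: T stays 187 K; PV = const ⇒ V₂ = 9.12 L, P₂ = 369 kPa.
ΔU = 0 (ideal gas, T constant).
W = nRT ln(V₂/V₁) = 2.17×8.314×187×ln(0.166) = -6040 J.
Q = ΔU + W = -6040 J.
Net over both steps: W = -10.2 J, Q = -7700 J, ΔU = -7690 J.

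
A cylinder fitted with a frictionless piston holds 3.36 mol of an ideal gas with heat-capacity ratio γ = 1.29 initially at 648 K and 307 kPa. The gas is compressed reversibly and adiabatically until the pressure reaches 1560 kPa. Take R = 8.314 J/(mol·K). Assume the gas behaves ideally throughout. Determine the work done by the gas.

-27500 J

V₁ = nRT₁/P₁ = 3.36×8.314×648/307 = 59.0 L.
Adiabatic: T₂/T₁ = (P₂/P₁)^((γ−1)/γ) ⇒ T₂ = 648×(5.08)^0.225 = 934 K; V₂ = 16.7 L.
ΔU = nCvΔT = 3.36×28.7×(934−648) = 27500 J.
Q = 0 for an adiabatic process, so W = −ΔU = -27500 J.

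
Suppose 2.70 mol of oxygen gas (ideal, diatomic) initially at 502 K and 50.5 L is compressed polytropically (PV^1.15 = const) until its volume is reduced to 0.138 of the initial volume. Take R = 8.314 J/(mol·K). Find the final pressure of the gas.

2180 kPa

P₁ = nRT₁/V₁ = 2.70×8.314×502/50.5 = 223 kPa.
Polytropic n=1.15: T₂ = T₁(V₁/V₂)^(n−1) = 502×(7.25)^0.15 = 676 K; P₂ = P₁(V₁/V₂)^n = 2180 kPa.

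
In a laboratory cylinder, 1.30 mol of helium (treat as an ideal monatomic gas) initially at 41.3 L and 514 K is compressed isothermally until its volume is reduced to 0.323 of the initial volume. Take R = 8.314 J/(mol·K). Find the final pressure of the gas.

416 kPa

P₁ = nRT₁/V₁ = 1.30×8.314×514/41.3 = 135 kPa.
Isothermal: T stays 514 K; PV = const ⇒ V₂ = 13.3 L, P₂ = 416 kPa.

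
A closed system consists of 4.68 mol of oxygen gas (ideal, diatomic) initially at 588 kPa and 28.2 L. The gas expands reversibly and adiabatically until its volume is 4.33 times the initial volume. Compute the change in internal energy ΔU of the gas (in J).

-18400 J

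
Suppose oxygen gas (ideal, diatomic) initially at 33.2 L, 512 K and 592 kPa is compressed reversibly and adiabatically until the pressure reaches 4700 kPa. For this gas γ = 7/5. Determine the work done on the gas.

39700 J

n = P₁V₁/(RT₁) = 592×33.2/(8.314×512) = 4.62 mol.
Adiabatic: T₂/T₁ = (P₂/P₁)^((γ−1)/γ) ⇒ T₂ = 512×(7.94)^0.286 = 925 K; V₂ = 7.56 L.
ΔU = nCvΔT = 4.62×20.8×(925−512) = 39700 J.
Q = 0 for an adiabatic process, so W = −ΔU = -39700 J.
Work done on the gas = −W_by = 39700 J.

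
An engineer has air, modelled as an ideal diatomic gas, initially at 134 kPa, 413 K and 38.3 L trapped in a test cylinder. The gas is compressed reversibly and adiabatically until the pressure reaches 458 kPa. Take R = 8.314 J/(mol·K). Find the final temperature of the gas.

587 K

Adiabatic: T₂/T₁ = (P₂/P₁)^((γ−1)/γ) ⇒ T₂ = 413×(3.42)^0.286 = 587 K; V₂ = 15.9 L.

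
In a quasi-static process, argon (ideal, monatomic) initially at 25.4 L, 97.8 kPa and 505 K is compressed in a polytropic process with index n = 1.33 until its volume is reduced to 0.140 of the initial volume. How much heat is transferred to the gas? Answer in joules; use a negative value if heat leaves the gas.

n = P₁V₁/(RT₁) = 97.8×25.4/(8.314×505) = 0.592 mol.
Polytropic n=1.33: T₂ = T₁(V₁/V₂)^(n−1) = 505×(7.14)^0.33 = 966 K; P₂ = P₁(V₁/V₂)^n = 1340 kPa.
W = (P₁V₁−P₂V₂)/(n−1) = (97.8×25.4−1340×3.56)/0.33 = -6870 J.
ΔU = nCvΔT = 0.592×12.5×(966−505) = 3400 J.
Q = ΔU + W = -3470 J.

-3470 J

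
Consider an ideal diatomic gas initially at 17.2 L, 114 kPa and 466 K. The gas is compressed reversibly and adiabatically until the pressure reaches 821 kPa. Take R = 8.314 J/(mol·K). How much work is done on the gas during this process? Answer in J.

3710 J

n = P₁V₁/(RT₁) = 114×17.2/(8.314×466) = 0.506 mol.
Adiabatic: T₂/T₁ = (P₂/P₁)^((γ−1)/γ) ⇒ T₂ = 466×(7.20)^0.286 = 819 K; V₂ = 4.20 L.
ΔU = nCvΔT = 0.506×20.8×(819−466) = 3710 J.
Q = 0 for an adiabatic process, so W = −ΔU = -3710 J.
Work done on the gas = −W_by = 3710 J.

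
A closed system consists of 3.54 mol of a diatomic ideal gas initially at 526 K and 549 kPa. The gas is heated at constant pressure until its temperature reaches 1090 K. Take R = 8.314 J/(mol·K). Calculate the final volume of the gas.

58.4 L

V₁ = nRT₁/P₁ = 3.54×8.314×526/549 = 28.2 L.
Isobaric: P stays 549 kPa; V/T = const ⇒ T₂ = 1090 K, V₂ = 58.4 L.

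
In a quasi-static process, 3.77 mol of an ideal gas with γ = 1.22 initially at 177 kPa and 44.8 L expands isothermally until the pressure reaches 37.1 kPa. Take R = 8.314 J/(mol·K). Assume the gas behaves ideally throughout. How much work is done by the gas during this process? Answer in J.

T₁ = P₁V₁/(nR) = 177×44.8/(3.77×8.314) = 253 K.
Isothermal: T stays 253 K; PV = const ⇒ V₂ = 214 L, P₂ = 37.1 kPa.
W = nRT ln(V₂/V₁) = 3.77×8.314×253×ln(4.77) = 12400 J.

12400 J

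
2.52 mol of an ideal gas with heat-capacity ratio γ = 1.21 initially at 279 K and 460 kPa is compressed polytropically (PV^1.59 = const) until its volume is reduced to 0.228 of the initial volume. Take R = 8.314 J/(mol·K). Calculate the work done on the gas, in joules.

13800 J

V₁ = nRT₁/P₁ = 2.52×8.314×279/460 = 12.7 L.
Polytropic n=1.59: T₂ = T₁(V₁/V₂)^(n−1) = 279×(4.39)^0.59 = 667 K; P₂ = P₁(V₁/V₂)^n = 4830 kPa.
W = (P₁V₁−P₂V₂)/(n−1) = (460×12.7−4830×2.90)/0.59 = -13800 J.
Work done on the gas = −W_by = 13800 J.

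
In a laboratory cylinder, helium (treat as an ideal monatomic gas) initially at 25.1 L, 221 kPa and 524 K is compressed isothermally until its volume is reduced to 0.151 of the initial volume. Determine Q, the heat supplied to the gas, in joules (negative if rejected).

n = P₁V₁/(RT₁) = 221×25.1/(8.314×524) = 1.27 mol.
Isothermal: T stays 524 K; PV = const ⇒ V₂ = 3.79 L, P₂ = 1460 kPa.
ΔU = 0 (ideal gas, T constant).
W = nRT ln(V₂/V₁) = 1.27×8.314×524×ln(0.151) = -10500 J.
Q = ΔU + W = -10500 J.

-10500 J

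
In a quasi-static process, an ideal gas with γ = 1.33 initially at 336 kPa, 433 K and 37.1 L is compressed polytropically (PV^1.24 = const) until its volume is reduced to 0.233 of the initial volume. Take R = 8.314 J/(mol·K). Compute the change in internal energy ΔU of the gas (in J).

15800 J

n = P₁V₁/(RT₁) = 336×37.1/(8.314×433) = 3.46 mol.
Polytropic n=1.24: T₂ = T₁(V₁/V₂)^(n−1) = 433×(4.29)^0.24 = 614 K; P₂ = P₁(V₁/V₂)^n = 2050 kPa.
For an ideal gas ΔU = nCvΔT with Cv = R/(γ−1) = 25.2 J/(mol·K).
ΔU = 3.46×25.2×(614−433) = 15800 J.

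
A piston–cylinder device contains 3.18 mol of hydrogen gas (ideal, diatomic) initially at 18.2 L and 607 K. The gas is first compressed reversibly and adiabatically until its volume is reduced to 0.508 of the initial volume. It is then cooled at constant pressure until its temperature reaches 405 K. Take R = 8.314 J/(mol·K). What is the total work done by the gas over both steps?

P₁ = nRT₁/V₁ = 3.18×8.314×607/18.2 = 882 kPa.
Step 1 — Adiabatic: TV^(γ−1) = const ⇒ T₂ = 607×(1.97)^0.400 = 796 K; PV^γ = const ⇒ P₂ = 2280 kPa.
ΔU = nCvΔT = 3.18×20.8×(796−607) = 12500 J.
Q = 0 for an adiabatic process, so W = −ΔU = -12500 J.
State after step 1: P = 2280 kPa, V = 9.25 L, T = 796 K.
Step 2 — Isobaric: P stays 2280 kPa; V/T = const ⇒ T₂ = 405 K, V₂ = 4.70 L.
W = PΔV = 2280×(4.70−9.25) kPa·L = -10300 J.
ΔU = nCvΔT = 3.18×20.8×(405−796) = -25800 J.
Q = ΔU + W = nCpΔT = -36200 J.
Net over both steps: W = -22800 J, Q = -36200 J, ΔU = -13400 J.

-22800 J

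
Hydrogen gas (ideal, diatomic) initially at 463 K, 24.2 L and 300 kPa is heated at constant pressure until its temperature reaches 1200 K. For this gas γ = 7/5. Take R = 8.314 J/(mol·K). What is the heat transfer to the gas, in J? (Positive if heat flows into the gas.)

40400 J

n = P₁V₁/(RT₁) = 300×24.2/(8.314×463) = 1.89 mol.
Isobaric: P stays 300 kPa; V/T = const ⇒ T₂ = 1200 K, V₂ = 62.7 L.
W = PΔV = 300×(62.7−24.2) kPa·L = 11600 J.
ΔU = nCvΔT = 1.89×20.8×(1200−463) = 28900 J.
Q = ΔU + W = nCpΔT = 40400 J.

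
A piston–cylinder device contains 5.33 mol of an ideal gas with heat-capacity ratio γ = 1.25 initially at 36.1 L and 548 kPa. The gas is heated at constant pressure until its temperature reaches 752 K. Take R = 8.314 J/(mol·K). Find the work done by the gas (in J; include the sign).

13500 J

T₁ = P₁V₁/(nR) = 548×36.1/(5.33×8.314) = 446 K.
Isobaric: P stays 548 kPa; V/T = const ⇒ T₂ = 752 K, V₂ = 60.8 L.
W = PΔV = 548×(60.8−36.1) kPa·L = 13500 J.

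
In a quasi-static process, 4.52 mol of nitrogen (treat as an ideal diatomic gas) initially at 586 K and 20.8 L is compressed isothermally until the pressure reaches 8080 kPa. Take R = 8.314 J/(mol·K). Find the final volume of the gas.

2.73 L

P₁ = nRT₁/V₁ = 4.52×8.314×586/20.8 = 1060 kPa.
Isothermal: T stays 586 K; PV = const ⇒ V₂ = 2.73 L, P₂ = 8080 kPa.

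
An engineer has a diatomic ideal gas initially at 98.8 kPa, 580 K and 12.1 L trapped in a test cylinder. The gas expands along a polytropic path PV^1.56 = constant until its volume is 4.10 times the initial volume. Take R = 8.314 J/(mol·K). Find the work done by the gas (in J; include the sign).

n = P₁V₁/(RT₁) = 98.8×12.1/(8.314×580) = 0.248 mol.
Polytropic n=1.56: T₂ = T₁(V₁/V₂)^(n−1) = 580×(0.244)^0.56 = 263 K; P₂ = P₁(V₁/V₂)^n = 10.9 kPa.
W = (P₁V₁−P₂V₂)/(n−1) = (98.8×12.1−10.9×49.6)/0.56 = 1170 J.

1170 J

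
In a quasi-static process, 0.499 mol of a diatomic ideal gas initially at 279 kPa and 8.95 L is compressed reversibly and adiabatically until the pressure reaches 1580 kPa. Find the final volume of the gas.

T₁ = P₁V₁/(nR) = 279×8.95/(0.499×8.314) = 602 K.
Adiabatic: T₂/T₁ = (P₂/P₁)^((γ−1)/γ) ⇒ T₂ = 602×(5.66)^0.286 = 988 K; V₂ = 2.59 L.

2.59 L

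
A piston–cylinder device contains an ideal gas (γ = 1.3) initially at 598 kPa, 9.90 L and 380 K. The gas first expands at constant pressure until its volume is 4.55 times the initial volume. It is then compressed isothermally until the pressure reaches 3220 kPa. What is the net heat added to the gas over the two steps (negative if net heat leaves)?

45700 J

n = P₁V₁/(RT₁) = 598×9.90/(8.314×380) = 1.87 mol.
Step 1 — Isobaric: P stays 598 kPa; V/T = const ⇒ T₂ = 1730 K, V₂ = 45.0 L.
W = PΔV = 598×(45.0−9.90) kPa·L = 21000 J.
ΔU = nCvΔT = 1.87×27.7×(1730−380) = 70100 J.
Q = ΔU + W = nCpΔT = 91100 J.
State after step 1: P = 598 kPa, V = 45.0 L, T = 1730 K.
Step 2 — Isothermal: T stays 1730 K; PV = const ⇒ V₂ = 8.37 L, P₂ = 3220 kPa.
ΔU = 0 (ideal gas, T constant).
W = nRT ln(V₂/V₁) = 1.87×8.314×1730×ln(0.186) = -45300 J.
Q = ΔU + W = -45300 J.
Net over both steps: W = -24300 J, Q = 45700 J, ΔU = 70100 J.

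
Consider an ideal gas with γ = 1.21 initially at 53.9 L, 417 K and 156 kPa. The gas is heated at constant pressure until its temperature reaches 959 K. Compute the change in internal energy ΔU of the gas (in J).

n = P₁V₁/(RT₁) = 156×53.9/(8.314×417) = 2.43 mol.
Isobaric: P stays 156 kPa; V/T = const ⇒ T₂ = 959 K, V₂ = 124 L.
For an ideal gas ΔU = nCvΔT with Cv = R/(γ−1) = 39.6 J/(mol·K).
ΔU = 2.43×39.6×(959−417) = 52000 J.

52000 J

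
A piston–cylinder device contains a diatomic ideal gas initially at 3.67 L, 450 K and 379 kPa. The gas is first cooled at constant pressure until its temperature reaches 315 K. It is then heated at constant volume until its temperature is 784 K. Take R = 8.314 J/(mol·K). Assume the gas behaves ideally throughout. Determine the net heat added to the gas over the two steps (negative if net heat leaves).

2160 J

n = P₁V₁/(RT₁) = 379×3.67/(8.314×450) = 0.372 mol.
Step 1 — Isobaric: P stays 379 kPa; V/T = const ⇒ T₂ = 315 K, V₂ = 2.57 L.
W = PΔV = 379×(2.57−3.67) kPa·L = -417 J.
ΔU = nCvΔT = 0.372×20.8×(315−450) = -1040 J.
Q = ΔU + W = nCpΔT = -1460 J.
State after step 1: P = 379 kPa, V = 2.57 L, T = 315 K.
Step 2 — Isochoric: V stays 2.57 L; P/T = const ⇒ T₂ = 784 K, P₂ = 943 kPa.
W = 0 (no volume change).
ΔU = nCvΔT = 0.372×20.8×(784−315) = 3620 J.
Q = ΔU = 3620 J.
Net over both steps: W = -417 J, Q = 2160 J, ΔU = 2580 J.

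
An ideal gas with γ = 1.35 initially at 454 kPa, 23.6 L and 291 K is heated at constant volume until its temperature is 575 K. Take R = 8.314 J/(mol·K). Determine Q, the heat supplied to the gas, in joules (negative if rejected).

29900 J

n = P₁V₁/(RT₁) = 454×23.6/(8.314×291) = 4.43 mol.
Isochoric: V stays 23.6 L; P/T = const ⇒ T₂ = 575 K, P₂ = 897 kPa.
W = 0 (no volume change).
ΔU = nCvΔT = 4.43×23.8×(575−291) = 29900 J.
Q = ΔU = 29900 J.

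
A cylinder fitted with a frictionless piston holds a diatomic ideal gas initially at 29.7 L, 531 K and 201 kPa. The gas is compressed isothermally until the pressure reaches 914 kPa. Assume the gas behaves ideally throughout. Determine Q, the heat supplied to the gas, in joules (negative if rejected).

n = P₁V₁/(RT₁) = 201×29.7/(8.314×531) = 1.35 mol.
Isothermal: T stays 531 K; PV = const ⇒ V₂ = 6.53 L, P₂ = 914 kPa.
ΔU = 0 (ideal gas, T constant).
W = nRT ln(V₂/V₁) = 1.35×8.314×531×ln(0.220) = -9040 J.
Q = ΔU + W = -9040 J.

-9040 J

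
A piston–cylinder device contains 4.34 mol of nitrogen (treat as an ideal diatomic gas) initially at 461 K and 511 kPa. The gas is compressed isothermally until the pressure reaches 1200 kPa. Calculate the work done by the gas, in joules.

-14200 J

V₁ = nRT₁/P₁ = 4.34×8.314×461/511 = 32.6 L.
Isothermal: T stays 461 K; PV = const ⇒ V₂ = 13.9 L, P₂ = 1200 kPa.
W = nRT ln(V₂/V₁) = 4.34×8.314×461×ln(0.426) = -14200 J.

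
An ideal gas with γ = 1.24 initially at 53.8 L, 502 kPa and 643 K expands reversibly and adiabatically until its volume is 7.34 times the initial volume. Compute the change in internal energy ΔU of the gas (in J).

-42800 J

n = P₁V₁/(RT₁) = 502×53.8/(8.314×643) = 5.05 mol.
Adiabatic: TV^(γ−1) = const ⇒ T₂ = 643×(0.136)^0.240 = 399 K; PV^γ = const ⇒ P₂ = 42.4 kPa.
For an ideal gas ΔU = nCvΔT with Cv = R/(γ−1) = 34.6 J/(mol·K).
ΔU = 5.05×34.6×(399−643) = -42800 J.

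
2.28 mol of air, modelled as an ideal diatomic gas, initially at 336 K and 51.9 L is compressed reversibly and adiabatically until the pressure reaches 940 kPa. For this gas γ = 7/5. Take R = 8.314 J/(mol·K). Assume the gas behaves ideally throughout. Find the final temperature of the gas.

601 K

P₁ = nRT₁/V₁ = 2.28×8.314×336/51.9 = 123 kPa.
Adiabatic: T₂/T₁ = (P₂/P₁)^((γ−1)/γ) ⇒ T₂ = 336×(7.66)^0.286 = 601 K; V₂ = 12.1 L.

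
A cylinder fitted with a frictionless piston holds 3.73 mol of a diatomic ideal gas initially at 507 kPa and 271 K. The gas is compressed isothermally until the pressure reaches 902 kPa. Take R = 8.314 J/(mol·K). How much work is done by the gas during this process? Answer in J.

-4840 J

V₁ = nRT₁/P₁ = 3.73×8.314×271/507 = 16.6 L.
Isothermal: T stays 271 K; PV = const ⇒ V₂ = 9.32 L, P₂ = 902 kPa.
W = nRT ln(V₂/V₁) = 3.73×8.314×271×ln(0.562) = -4840 J.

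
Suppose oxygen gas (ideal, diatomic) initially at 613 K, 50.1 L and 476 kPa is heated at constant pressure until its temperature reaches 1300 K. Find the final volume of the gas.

Isobaric: P stays 476 kPa; V/T = const ⇒ T₂ = 1300 K, V₂ = 106 L.

106 L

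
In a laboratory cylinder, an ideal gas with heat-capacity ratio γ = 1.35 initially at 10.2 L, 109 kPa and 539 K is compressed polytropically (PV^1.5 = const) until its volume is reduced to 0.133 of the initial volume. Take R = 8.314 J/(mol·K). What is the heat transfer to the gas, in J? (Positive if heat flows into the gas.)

1660 J

n = P₁V₁/(RT₁) = 109×10.2/(8.314×539) = 0.248 mol.
Polytropic n=1.5: T₂ = T₁(V₁/V₂)^(n−1) = 539×(7.52)^0.50 = 1480 K; P₂ = P₁(V₁/V₂)^n = 2250 kPa.
W = (P₁V₁−P₂V₂)/(n−1) = (109×10.2−2250×1.36)/0.50 = -3870 J.
ΔU = nCvΔT = 0.248×23.8×(1480−539) = 5530 J.
Q = ΔU + W = 1660 J.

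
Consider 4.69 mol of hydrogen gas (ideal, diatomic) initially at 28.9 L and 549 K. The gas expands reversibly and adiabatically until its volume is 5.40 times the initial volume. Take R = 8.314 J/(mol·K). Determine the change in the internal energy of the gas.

-26300 J

P₁ = nRT₁/V₁ = 4.69×8.314×549/28.9 = 741 kPa.
Adiabatic: TV^(γ−1) = const ⇒ T₂ = 549×(0.185)^0.400 = 280 K; PV^γ = const ⇒ P₂ = 69.9 kPa.
For an ideal gas ΔU = nCvΔT with Cv = (5/2)R = 20.8 J/(mol·K).
ΔU = 4.69×20.8×(280−549) = -26300 J.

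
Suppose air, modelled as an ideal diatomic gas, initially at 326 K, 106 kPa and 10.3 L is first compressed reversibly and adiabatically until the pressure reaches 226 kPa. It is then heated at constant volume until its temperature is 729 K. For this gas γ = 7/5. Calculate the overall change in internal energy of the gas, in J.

3370 J

n = P₁V₁/(RT₁) = 106×10.3/(8.314×326) = 0.403 mol.
Step 1 — Adiabatic: T₂/T₁ = (P₂/P₁)^((γ−1)/γ) ⇒ T₂ = 326×(2.13)^0.286 = 405 K; V₂ = 6.00 L.
ΔU = nCvΔT = 0.403×20.8×(405−326) = 659 J.
Q = 0 for an adiabatic process, so W = −ΔU = -659 J.
State after step 1: P = 226 kPa, V = 6.00 L, T = 405 K.
Step 2 — Isochoric: V stays 6.00 L; P/T = const ⇒ T₂ = 729 K, P₂ = 407 kPa.
W = 0 (no volume change).
ΔU = nCvΔT = 0.403×20.8×(729−405) = 2720 J.
Q = ΔU = 2720 J.
Net over both steps: W = -659 J, Q = 2720 J, ΔU = 3370 J.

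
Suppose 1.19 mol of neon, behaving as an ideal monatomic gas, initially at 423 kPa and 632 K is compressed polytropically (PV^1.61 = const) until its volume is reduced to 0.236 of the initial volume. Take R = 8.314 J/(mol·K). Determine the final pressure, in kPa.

V₁ = nRT₁/P₁ = 1.19×8.314×632/423 = 14.8 L.
Polytropic n=1.61: T₂ = T₁(V₁/V₂)^(n−1) = 632×(4.24)^0.61 = 1520 K; P₂ = P₁(V₁/V₂)^n = 4320 kPa.

4320 kPa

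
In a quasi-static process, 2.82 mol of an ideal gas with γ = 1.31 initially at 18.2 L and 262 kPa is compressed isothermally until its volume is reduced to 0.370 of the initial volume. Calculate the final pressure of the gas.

708 kPa

T₁ = P₁V₁/(nR) = 262×18.2/(2.82×8.314) = 203 K.
Isothermal: T stays 203 K; PV = const ⇒ V₂ = 6.73 L, P₂ = 708 kPa.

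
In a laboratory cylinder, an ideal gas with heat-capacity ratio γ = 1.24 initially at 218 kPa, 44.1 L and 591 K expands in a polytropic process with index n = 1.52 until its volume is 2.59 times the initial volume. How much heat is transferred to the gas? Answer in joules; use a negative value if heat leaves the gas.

n = P₁V₁/(RT₁) = 218×44.1/(8.314×591) = 1.96 mol.
Polytropic n=1.52: T₂ = T₁(V₁/V₂)^(n−1) = 591×(0.386)^0.52 = 360 K; P₂ = P₁(V₁/V₂)^n = 51.3 kPa.
W = (P₁V₁−P₂V₂)/(n−1) = (218×44.1−51.3×114)/0.52 = 7220 J.
ΔU = nCvΔT = 1.96×34.6×(360−591) = -15600 J.
Q = ΔU + W = -8420 J.

-8420 J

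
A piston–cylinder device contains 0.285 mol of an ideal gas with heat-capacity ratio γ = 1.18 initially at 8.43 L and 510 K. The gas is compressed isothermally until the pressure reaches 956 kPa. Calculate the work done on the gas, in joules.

P₁ = nRT₁/V₁ = 0.285×8.314×510/8.43 = 143 kPa.
Isothermal: T stays 510 K; PV = const ⇒ V₂ = 1.26 L, P₂ = 956 kPa.
W = nRT ln(V₂/V₁) = 0.285×8.314×510×ln(0.150) = -2290 J.
Work done on the gas = −W_by = 2290 J.

2290 J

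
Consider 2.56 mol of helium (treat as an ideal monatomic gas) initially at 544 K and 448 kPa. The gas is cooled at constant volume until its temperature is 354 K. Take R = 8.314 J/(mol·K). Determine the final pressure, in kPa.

V₁ = nRT₁/P₁ = 2.56×8.314×544/448 = 25.8 L.
Isochoric: V stays 25.8 L; P/T = const ⇒ T₂ = 354 K, P₂ = 292 kPa.

292 kPa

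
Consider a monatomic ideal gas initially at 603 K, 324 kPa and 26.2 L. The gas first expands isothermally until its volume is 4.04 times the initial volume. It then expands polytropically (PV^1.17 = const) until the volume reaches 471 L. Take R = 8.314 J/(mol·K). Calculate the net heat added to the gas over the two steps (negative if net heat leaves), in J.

20200 J

n = P₁V₁/(RT₁) = 324×26.2/(8.314×603) = 1.69 mol.
Step 1 — Isothermal: T stays 603 K; PV = const ⇒ V₂ = 106 L, P₂ = 80.2 kPa.
ΔU = 0 (ideal gas, T constant).
W = nRT ln(V₂/V₁) = 1.69×8.314×603×ln(4.04) = 11900 J.
Q = ΔU + W = 11900 J.
State after step 1: P = 80.2 kPa, V = 106 L, T = 603 K.
Step 2 — Polytropic n=1.17: T₂ = T₁(V₁/V₂)^(n−1) = 603×(0.225)^0.17 = 468 K; P₂ = P₁(V₁/V₂)^n = 14.0 kPa.
W = (P₁V₁−P₂V₂)/(n−1) = (80.2×106−14.0×471)/0.17 = 11200 J.
ΔU = nCvΔT = 1.69×12.5×(468−603) = -2850 J.
Q = ΔU + W = 8340 J.
Net over both steps: W = 23000 J, Q = 20200 J, ΔU = -2850 J.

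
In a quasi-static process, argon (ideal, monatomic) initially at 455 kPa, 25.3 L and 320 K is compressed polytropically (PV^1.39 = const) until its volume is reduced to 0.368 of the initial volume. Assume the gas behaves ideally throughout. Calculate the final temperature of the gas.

473 K

Polytropic n=1.39: T₂ = T₁(V₁/V₂)^(n−1) = 320×(2.72)^0.39 = 473 K; P₂ = P₁(V₁/V₂)^n = 1830 kPa.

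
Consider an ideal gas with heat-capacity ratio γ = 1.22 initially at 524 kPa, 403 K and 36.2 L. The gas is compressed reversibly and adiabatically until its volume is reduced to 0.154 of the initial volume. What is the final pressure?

5140 kPa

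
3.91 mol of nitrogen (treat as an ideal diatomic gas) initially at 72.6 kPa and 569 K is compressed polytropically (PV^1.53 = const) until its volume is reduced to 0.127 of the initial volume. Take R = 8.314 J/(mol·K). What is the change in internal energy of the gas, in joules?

V₁ = nRT₁/P₁ = 3.91×8.314×569/72.6 = 255 L.
Polytropic n=1.53: T₂ = T₁(V₁/V₂)^(n−1) = 569×(7.87)^0.53 = 1700 K; P₂ = P₁(V₁/V₂)^n = 1710 kPa.
For an ideal gas ΔU = nCvΔT with Cv = (5/2)R = 20.8 J/(mol·K).
ΔU = 3.91×20.8×(1700−569) = 91800 J.

91800 J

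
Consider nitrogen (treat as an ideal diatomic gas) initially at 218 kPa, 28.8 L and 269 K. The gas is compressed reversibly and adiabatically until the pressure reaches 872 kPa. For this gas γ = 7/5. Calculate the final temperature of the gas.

Adiabatic: T₂/T₁ = (P₂/P₁)^((γ−1)/γ) ⇒ T₂ = 269×(4.00)^0.286 = 400 K; V₂ = 10.7 L.

400 K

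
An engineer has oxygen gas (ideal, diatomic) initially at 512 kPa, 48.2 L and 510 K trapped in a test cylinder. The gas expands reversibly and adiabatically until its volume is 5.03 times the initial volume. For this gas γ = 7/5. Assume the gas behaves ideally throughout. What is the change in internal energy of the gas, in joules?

n = P₁V₁/(RT₁) = 512×48.2/(8.314×510) = 5.82 mol.
Adiabatic: TV^(γ−1) = const ⇒ T₂ = 510×(0.199)^0.400 = 267 K; PV^γ = const ⇒ P₂ = 53.3 kPa.
For an ideal gas ΔU = nCvΔT with Cv = (5/2)R = 20.8 J/(mol·K).
ΔU = 5.82×20.8×(267−510) = -29400 J.

-29400 J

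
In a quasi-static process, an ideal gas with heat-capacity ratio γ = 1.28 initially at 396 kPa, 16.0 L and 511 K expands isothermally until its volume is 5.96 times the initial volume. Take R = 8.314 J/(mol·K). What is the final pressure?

Isothermal: T stays 511 K; PV = const ⇒ V₂ = 95.4 L, P₂ = 66.4 kPa.

66.4 kPa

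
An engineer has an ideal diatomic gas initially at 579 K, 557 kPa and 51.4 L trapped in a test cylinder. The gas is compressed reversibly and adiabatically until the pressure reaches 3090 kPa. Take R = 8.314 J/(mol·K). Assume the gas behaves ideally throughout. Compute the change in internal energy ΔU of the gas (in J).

45200 J

n = P₁V₁/(RT₁) = 557×51.4/(8.314×579) = 5.95 mol.
Adiabatic: T₂/T₁ = (P₂/P₁)^((γ−1)/γ) ⇒ T₂ = 579×(5.55)^0.286 = 945 K; V₂ = 15.1 L.
For an ideal gas ΔU = nCvΔT with Cv = (5/2)R = 20.8 J/(mol·K).
ΔU = 5.95×20.8×(945−579) = 45200 J.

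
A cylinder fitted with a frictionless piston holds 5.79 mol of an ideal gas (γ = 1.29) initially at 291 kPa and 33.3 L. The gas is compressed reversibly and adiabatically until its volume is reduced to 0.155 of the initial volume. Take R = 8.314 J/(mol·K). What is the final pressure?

T₁ = P₁V₁/(nR) = 291×33.3/(5.79×8.314) = 201 K.
Adiabatic: TV^(γ−1) = const ⇒ T₂ = 201×(6.45)^0.290 = 346 K; PV^γ = const ⇒ P₂ = 3220 kPa.

3220 kPa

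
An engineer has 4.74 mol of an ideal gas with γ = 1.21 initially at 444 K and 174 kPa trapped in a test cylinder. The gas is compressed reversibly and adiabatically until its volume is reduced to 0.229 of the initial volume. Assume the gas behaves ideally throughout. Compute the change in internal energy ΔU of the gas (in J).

V₁ = nRT₁/P₁ = 4.74×8.314×444/174 = 101 L.
Adiabatic: TV^(γ−1) = const ⇒ T₂ = 444×(4.37)^0.210 = 605 K; PV^γ = const ⇒ P₂ = 1040 kPa.
For an ideal gas ΔU = nCvΔT with Cv = R/(γ−1) = 39.6 J/(mol·K).
ΔU = 4.74×39.6×(605−444) = 30200 J.

30200 J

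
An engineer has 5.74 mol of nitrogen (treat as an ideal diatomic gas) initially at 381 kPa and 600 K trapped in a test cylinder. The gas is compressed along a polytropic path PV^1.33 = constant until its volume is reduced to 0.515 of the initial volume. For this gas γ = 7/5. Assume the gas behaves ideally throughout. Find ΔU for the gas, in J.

V₁ = nRT₁/P₁ = 5.74×8.314×600/381 = 75.2 L.
Polytropic n=1.33: T₂ = T₁(V₁/V₂)^(n−1) = 600×(1.94)^0.33 = 747 K; P₂ = P₁(V₁/V₂)^n = 921 kPa.
For an ideal gas ΔU = nCvΔT with Cv = (5/2)R = 20.8 J/(mol·K).
ΔU = 5.74×20.8×(747−600) = 17500 J.

17500 J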